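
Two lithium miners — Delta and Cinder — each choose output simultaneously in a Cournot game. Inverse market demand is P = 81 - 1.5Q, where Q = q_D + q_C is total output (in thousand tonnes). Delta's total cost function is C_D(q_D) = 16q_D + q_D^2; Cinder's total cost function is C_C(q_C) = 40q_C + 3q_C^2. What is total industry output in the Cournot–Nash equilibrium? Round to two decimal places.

Delta's profit: π_D = (81 - 1.5Q)q_D - (16q_D + q_D²). Setting ∂π_D/∂q_D = 0: 65 - 5q_D - (3/2)(q_C) = 0.
Cinder's first-order condition: 41 - 9q_C - (3/2)(q_D) = 0.
So q_D = (65 - (3/2)q_C)/5 and q_C = (41 - (3/2)q_D)/9.
Solving the pair: q_D = 698/57, q_C = 430/171.
Total output Q = 698/57 + 430/171 = 14.7602.

14.76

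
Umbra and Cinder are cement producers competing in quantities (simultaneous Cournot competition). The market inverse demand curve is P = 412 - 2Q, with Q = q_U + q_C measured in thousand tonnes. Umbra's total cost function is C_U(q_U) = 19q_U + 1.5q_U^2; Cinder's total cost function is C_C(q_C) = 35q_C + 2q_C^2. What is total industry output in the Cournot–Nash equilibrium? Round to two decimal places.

Umbra's profit: π_U = (412 - 2Q)q_U - (19q_U + (3/2)q_U²). Setting ∂π_U/∂q_U = 0: 393 - 7q_U - 2(q_C) = 0.
Cinder's first-order condition: 377 - 8q_C - 2(q_U) = 0.
So q_U = (393 - 2q_C)/7 and q_C = (377 - 2q_U)/8.
Solving the pair: q_U = 1195/26, q_C = 1853/52.
Total output Q = 1195/26 + 1853/52 = 81.5962.

81.60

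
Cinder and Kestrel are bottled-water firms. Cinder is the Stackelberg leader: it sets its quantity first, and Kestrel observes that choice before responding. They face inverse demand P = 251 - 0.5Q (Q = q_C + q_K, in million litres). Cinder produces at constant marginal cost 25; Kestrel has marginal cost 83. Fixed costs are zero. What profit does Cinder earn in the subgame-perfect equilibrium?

20164

The follower Kestrel best-responds to any q_C: π_K = (251 - 0.5Q)q_K - 83q_K.
∂π_K/∂q_K = 168 - (1/2)q_C - q_K = 0 gives the reaction function q_K = (168 - (1/2)q_C).
The leader anticipates this reaction. Substituting into P = 251 - 0.5Q gives P = 167 - (1/4)q_C, so π_C = (167 - (1/4)q_C)q_C - 25q_C.
Leader FOC: 142 - (1/2)q_C = 0, so q_C = 284.
Then q_K = (168 - (1/2)·284) = 26.
Price P = 251 - (1/2)·310 = 96.
Cinder's profit: (96 - 25)·284 = 20164.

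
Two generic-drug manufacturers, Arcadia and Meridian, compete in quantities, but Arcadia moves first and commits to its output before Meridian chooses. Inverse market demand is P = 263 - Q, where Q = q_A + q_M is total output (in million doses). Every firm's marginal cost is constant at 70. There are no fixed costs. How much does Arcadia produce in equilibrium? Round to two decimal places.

Solve by backward induction. Given q_A, the follower Meridian maximises π_M = (263 - q_A - q_M)q_M - 70q_M.
∂π_M/∂q_M = 193 - q_A - 2q_M = 0 gives the reaction function q_M = (193 - q_A)/2.
Arcadia substitutes q_M(q_A) into its own profit: π_A = q_A(263 - q_A - (193 - q_A)/2) - 70q_A = (333/2 - (1/2)q_A)q_A - 70q_A.
The leader's first-order condition 193/2 - q_A = 0 yields q_A = 193/2.
Then q_M = (193 - 193/2)/2 = 193/4.

96.50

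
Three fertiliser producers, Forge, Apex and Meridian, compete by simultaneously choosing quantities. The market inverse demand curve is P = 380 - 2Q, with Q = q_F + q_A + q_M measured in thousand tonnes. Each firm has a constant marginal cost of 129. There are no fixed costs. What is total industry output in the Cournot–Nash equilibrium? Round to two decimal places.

Each firm earns π_i = (380 - 2Q)q_i - 129q_i.
First-order condition (treating rivals' output as given): 251 - 4q_i - 2·Σ_{j≠i} q_j = 0.
By symmetry each firm produces the same amount; substituting Σ_{j≠i} q_j = 2q_i yields q_i = 251/8.
Total output Q = 251/8 + 251/8 + 251/8 = 753/8.

94.13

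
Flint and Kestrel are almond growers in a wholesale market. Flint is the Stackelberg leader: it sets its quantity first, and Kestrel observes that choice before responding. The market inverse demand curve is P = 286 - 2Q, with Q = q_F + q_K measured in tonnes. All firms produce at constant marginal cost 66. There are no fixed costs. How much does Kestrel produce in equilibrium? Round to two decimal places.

Solve by backward induction. Given q_F, the follower Kestrel maximises π_K = (286 - 2q_F - 2q_K)q_K - 66q_K.
Setting the follower's marginal profit to zero, 220 - 2q_F - 4q_K = 0, i.e. q_K = (220 - 2q_F)/4.
The leader anticipates this reaction. Substituting into P = 286 - 2Q gives P = 176 - q_F, so π_F = (176 - q_F)q_F - 66q_F.
Maximising: ∂π_F/∂q_F = 110 - 2q_F = 0, giving q_F = 55.
Then q_K = (220 - 2·55)/4 = 55/2.

27.50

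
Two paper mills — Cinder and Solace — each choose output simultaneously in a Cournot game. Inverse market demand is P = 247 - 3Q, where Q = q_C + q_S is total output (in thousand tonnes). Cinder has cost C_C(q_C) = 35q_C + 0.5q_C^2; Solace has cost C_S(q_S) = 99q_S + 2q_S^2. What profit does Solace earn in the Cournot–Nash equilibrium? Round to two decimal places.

Cinder's profit: π_C = (247 - 3Q)q_C - (35q_C + (1/2)q_C²). Setting ∂π_C/∂q_C = 0: 212 - 7q_C - 3(q_S) = 0.
Solace's first-order condition: 148 - 10q_S - 3(q_C) = 0.
So q_C = (212 - 3q_S)/7 and q_S = (148 - 3q_C)/10.
Solving the pair: q_C = 1676/61, q_S = 400/61.
Price P = 247 - 3·34.0328 = 144.9016.
Solace's profit: 144.9016·(400/61) - 99·(400/61) - 2(400/61)² = 214.9960.

215.00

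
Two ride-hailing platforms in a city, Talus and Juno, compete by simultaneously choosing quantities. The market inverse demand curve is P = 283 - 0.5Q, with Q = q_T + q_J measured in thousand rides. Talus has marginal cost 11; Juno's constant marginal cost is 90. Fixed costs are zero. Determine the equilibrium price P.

128

Talus's profit: π_T = (283 - 0.5Q)q_T - (11q_T). Setting ∂π_T/∂q_T = 0: 272 - q_T - (1/2)(q_J) = 0.
Juno's profit: π_J = (283 - 0.5Q)q_J - (90q_J). Setting ∂π_J/∂q_J = 0: 193 - q_J - (1/2)(q_T) = 0.
Best responses: q_T = (272 - (1/2)q_J), q_J = (193 - (1/2)q_T).
Substituting one into the other gives q_T = 234 and q_J = 76.
Total output Q = 310, so price P = 283 - (1/2)·310 = 128.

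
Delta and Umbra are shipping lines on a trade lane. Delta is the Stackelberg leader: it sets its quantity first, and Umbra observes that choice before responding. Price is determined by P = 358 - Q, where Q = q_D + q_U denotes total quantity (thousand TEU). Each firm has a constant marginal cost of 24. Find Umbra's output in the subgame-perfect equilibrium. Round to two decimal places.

83.50

The follower Umbra best-responds to any q_D: π_U = (358 - Q)q_U - 24q_U.
Setting the follower's marginal profit to zero, 334 - q_D - 2q_U = 0, i.e. q_U = (334 - q_D)/2.
The leader anticipates this reaction. Substituting into P = 358 - Q gives P = 191 - (1/2)q_D, so π_D = (191 - (1/2)q_D)q_D - 24q_D.
The leader's first-order condition 167 - q_D = 0 yields q_D = 167.
Then q_U = (334 - 167)/2 = 167/2.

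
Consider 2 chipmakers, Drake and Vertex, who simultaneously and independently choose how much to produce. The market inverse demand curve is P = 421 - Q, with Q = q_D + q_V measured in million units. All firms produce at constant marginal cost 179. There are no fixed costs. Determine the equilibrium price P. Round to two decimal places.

259.67

A representative firm's profit is π_i = q_i(421 - Q) - 179q_i.
Setting ∂π_i/∂q_i = 0 with rivals' quantities fixed: 242 - 2q_i - q_j = 0.
By symmetry each firm produces the same amount; substituting q_j = q_i yields q_i = 242/3.
Total output Q = 484/3, so price P = 421 - 484/3 = 779/3.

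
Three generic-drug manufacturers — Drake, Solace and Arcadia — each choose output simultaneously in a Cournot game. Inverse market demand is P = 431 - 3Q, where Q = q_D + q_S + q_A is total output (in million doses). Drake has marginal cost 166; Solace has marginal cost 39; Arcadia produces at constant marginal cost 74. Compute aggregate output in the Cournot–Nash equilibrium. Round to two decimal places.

84.50

Drake's profit: π_D = (431 - 3Q)q_D - (166q_D). Setting ∂π_D/∂q_D = 0: 265 - 6q_D - 3(q_S + q_A) = 0.
Solace's profit: π_S = (431 - 3Q)q_S - (39q_S). Setting ∂π_S/∂q_S = 0: 392 - 6q_S - 3(q_D + q_A) = 0.
Arcadia's profit: π_A = (431 - 3Q)q_A - (74q_A). Setting ∂π_A/∂q_A = 0: 357 - 6q_A - 3(q_D + q_S) = 0.
Summing all 3 equations gives 1014 − 12Q = 0, hence Q = 169/2.
Back-substituting: q_D = (265 − 507/2)/3 = 23/6, q_S = (392 − 507/2)/3 = 277/6, q_A = (357 − 507/2)/3 = 69/2.
Total output Q = 23/6 + 277/6 + 69/2 = 169/2.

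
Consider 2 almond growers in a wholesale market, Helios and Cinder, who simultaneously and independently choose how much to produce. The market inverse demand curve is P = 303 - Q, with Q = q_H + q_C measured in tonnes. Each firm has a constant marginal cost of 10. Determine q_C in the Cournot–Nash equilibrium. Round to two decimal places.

97.67

Each firm earns π_i = (303 - Q)q_i - 10q_i.
Setting ∂π_i/∂q_i = 0 with rivals' quantities fixed: 293 - 2q_i - q_j = 0.
With identical firms every q_j equals q_i, so q_j = q_i and 293 = 3q_i, giving q_i = 293/3.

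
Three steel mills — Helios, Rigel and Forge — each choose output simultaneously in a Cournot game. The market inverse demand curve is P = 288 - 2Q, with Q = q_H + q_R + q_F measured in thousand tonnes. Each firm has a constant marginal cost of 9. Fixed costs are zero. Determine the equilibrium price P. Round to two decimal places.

Each firm earns π_i = (288 - 2Q)q_i - 9q_i.
Setting ∂π_i/∂q_i = 0 with rivals' quantities fixed: 279 - 4q_i - 2·Σ_{j≠i} q_j = 0.
By symmetry each firm produces the same amount; substituting Σ_{j≠i} q_j = 2q_i yields q_i = 279/8.
Total output Q = 837/8, so price P = 288 - 2·(837/8) = 315/4.

78.75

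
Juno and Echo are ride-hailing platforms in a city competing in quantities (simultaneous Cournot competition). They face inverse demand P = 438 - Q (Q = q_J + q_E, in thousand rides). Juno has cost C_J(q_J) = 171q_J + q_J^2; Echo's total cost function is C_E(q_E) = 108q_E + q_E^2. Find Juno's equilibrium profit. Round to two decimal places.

4841.28

Juno's profit: π_J = (438 - Q)q_J - (171q_J + q_J²). Setting ∂π_J/∂q_J = 0: 267 - 4q_J - (q_E) = 0.
Echo's first-order condition: 330 - 4q_E - (q_J) = 0.
Best responses: q_J = (267 - q_E)/4, q_E = (330 - q_J)/4.
Substituting one into the other gives q_J = 246/5 and q_E = 351/5.
Price P = 438 - 597/5 = 1593/5.
Juno's profit: (1593/5)·(246/5) - 171·(246/5) - (246/5)² = 4841.2800.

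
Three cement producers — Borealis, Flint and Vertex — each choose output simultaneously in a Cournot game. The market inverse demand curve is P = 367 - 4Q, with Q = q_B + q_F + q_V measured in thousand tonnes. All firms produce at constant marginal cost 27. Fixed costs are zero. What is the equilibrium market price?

112

A representative firm's profit is π_i = q_i(367 - 4Q) - 27q_i.
Setting ∂π_i/∂q_i = 0 with rivals' quantities fixed: 340 - 8q_i - 4·Σ_{j≠i} q_j = 0.
By symmetry each firm produces the same amount; substituting Σ_{j≠i} q_j = 2q_i yields q_i = 340/16 = 85/4.
Total output Q = 255/4, so price P = 367 - 4·(255/4) = 112.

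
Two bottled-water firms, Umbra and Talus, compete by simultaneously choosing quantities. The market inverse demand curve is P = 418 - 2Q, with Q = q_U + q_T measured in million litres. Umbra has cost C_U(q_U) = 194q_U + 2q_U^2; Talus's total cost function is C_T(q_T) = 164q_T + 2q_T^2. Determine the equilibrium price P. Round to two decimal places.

Umbra's profit: π_U = (418 - 2Q)q_U - (194q_U + 2q_U²). Setting ∂π_U/∂q_U = 0: 224 - 8q_U - 2(q_T) = 0.
Talus's profit: π_T = (418 - 2Q)q_T - (164q_T + 2q_T²). Setting ∂π_T/∂q_T = 0: 254 - 8q_T - 2(q_U) = 0.
Rearranging gives the reaction functions q_U = (224 - 2q_T)/8 and q_T = (254 - 2q_U)/8.
Solving the pair: q_U = 107/5, q_T = 132/5.
Total output Q = 239/5, so price P = 418 - 2·(239/5) = 1612/5.

322.40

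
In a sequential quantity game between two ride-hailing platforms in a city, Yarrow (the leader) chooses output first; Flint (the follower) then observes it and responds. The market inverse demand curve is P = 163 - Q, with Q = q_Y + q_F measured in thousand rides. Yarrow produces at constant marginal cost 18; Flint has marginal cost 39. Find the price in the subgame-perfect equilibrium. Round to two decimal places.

The follower Flint best-responds to any q_Y: π_F = (163 - Q)q_F - 39q_F.
Setting the follower's marginal profit to zero, 124 - q_Y - 2q_F = 0, i.e. q_F = (124 - q_Y)/2.
Yarrow substitutes q_F(q_Y) into its own profit: π_Y = q_Y(163 - q_Y - (124 - q_Y)/2) - 18q_Y = (101 - (1/2)q_Y)q_Y - 18q_Y.
The leader's first-order condition 83 - q_Y = 0 yields q_Y = 83.
Then q_F = (124 - 83)/2 = 41/2.
Total output Q = 207/2, so price P = 163 - 207/2 = 119/2.

59.50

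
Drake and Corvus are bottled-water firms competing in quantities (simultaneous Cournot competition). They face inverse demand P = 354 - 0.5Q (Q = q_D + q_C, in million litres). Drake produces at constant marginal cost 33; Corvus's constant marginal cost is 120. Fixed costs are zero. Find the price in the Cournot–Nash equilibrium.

Drake's profit: π_D = (354 - 0.5Q)q_D - (33q_D). Setting ∂π_D/∂q_D = 0: 321 - q_D - (1/2)(q_C) = 0.
Corvus's first-order condition: 234 - q_C - (1/2)(q_D) = 0.
Best responses: q_D = (321 - (1/2)q_C), q_C = (234 - (1/2)q_D).
Substituting one into the other gives q_D = 272 and q_C = 98.
Total output Q = 370, so price P = 354 - (1/2)·370 = 169.

169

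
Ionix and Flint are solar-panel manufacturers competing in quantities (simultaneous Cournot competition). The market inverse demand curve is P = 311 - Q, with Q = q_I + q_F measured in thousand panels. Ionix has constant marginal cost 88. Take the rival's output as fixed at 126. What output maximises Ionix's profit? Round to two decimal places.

With the rival's output fixed at 126, Ionix's profit is π_I = (311 - 126 - q_I)q_I - (88q_I) = (185 - q_I)q_I - (88q_I).
∂π_I/∂q_I = 97 - 2q_I = 0, so q_I = 97/2.

48.50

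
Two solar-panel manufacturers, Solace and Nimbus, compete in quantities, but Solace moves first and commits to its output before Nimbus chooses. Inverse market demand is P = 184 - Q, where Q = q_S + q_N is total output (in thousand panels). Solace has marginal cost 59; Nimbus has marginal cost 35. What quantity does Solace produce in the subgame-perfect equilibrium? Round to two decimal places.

50.50

The follower Nimbus best-responds to any q_S: π_N = (184 - Q)q_N - 35q_N.
Follower FOC: 149 - q_S - 2q_N = 0, so q_N(q_S) = (149 - q_S)/2.
The leader anticipates this reaction. Substituting into P = 184 - Q gives P = 219/2 - (1/2)q_S, so π_S = (219/2 - (1/2)q_S)q_S - 59q_S.
The leader's first-order condition 101/2 - q_S = 0 yields q_S = 101/2.
Then q_N = (149 - 101/2)/2 = 197/4.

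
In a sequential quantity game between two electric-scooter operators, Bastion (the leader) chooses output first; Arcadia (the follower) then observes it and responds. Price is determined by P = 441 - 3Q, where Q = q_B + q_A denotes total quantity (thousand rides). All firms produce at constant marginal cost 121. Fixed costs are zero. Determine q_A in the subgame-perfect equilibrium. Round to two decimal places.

Solve by backward induction. Given q_B, the follower Arcadia maximises π_A = (441 - 3q_B - 3q_A)q_A - 121q_A.
Follower FOC: 320 - 3q_B - 6q_A = 0, so q_A(q_B) = (320 - 3q_B)/6.
Bastion substitutes q_A(q_B) into its own profit: π_B = q_B(441 - 3q_B - (320 - 3q_B)/2) - 121q_B = (281 - (3/2)q_B)q_B - 121q_B.
The leader's first-order condition 160 - 3q_B = 0 yields q_B = 160/3.
Then q_A = (320 - 3·(160/3))/6 = 80/3.

26.67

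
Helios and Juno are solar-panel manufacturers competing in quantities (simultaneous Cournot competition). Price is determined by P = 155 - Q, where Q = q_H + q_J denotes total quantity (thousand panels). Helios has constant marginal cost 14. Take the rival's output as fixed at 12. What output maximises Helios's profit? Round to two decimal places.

64.50

With the rival's output fixed at 12, Helios's profit is π_H = (155 - 12 - q_H)q_H - (14q_H) = (143 - q_H)q_H - (14q_H).
∂π_H/∂q_H = 129 - 2q_H = 0, so q_H = 129/2.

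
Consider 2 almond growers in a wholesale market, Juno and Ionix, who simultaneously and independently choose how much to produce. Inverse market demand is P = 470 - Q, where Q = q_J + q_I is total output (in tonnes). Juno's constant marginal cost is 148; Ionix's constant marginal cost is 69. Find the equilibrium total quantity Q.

Juno's profit: π_J = (470 - Q)q_J - (148q_J). Setting ∂π_J/∂q_J = 0: 322 - 2q_J - (q_I) = 0.
Ionix's first-order condition: 401 - 2q_I - (q_J) = 0.
Rearranging gives the reaction functions q_J = (322 - q_I)/2 and q_I = (401 - q_J)/2.
Solving the pair: q_J = 81, q_I = 160.
Total output Q = 81 + 160 = 241.

241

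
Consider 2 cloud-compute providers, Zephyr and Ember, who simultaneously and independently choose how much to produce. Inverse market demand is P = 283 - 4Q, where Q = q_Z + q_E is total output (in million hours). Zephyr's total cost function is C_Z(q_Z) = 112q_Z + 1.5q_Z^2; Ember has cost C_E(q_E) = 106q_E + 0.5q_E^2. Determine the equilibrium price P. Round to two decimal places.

182.08

Zephyr's profit: π_Z = (283 - 4Q)q_Z - (112q_Z + (3/2)q_Z²). Setting ∂π_Z/∂q_Z = 0: 171 - 11q_Z - 4(q_E) = 0.
Ember's first-order condition: 177 - 9q_E - 4(q_Z) = 0.
Best responses: q_Z = (171 - 4q_E)/11, q_E = (177 - 4q_Z)/9.
Solving the pair: q_Z = 831/83, q_E = 1263/83.
Total output Q = 25.2289, so price P = 283 - 4·25.2289 = 182.0843.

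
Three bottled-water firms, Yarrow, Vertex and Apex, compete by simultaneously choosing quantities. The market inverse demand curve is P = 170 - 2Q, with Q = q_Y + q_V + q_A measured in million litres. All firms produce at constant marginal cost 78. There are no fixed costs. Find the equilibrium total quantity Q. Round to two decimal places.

34.50

A representative firm's profit is π_i = q_i(170 - 2Q) - 78q_i.
First-order condition (treating rivals' output as given): 92 - 4q_i - 2·Σ_{j≠i} q_j = 0.
With identical firms every q_j equals q_i, so Σ_{j≠i} q_j = 2q_i and 92 = 8q_i, giving q_i = 23/2.
Total output Q = 23/2 + 23/2 + 23/2 = 69/2.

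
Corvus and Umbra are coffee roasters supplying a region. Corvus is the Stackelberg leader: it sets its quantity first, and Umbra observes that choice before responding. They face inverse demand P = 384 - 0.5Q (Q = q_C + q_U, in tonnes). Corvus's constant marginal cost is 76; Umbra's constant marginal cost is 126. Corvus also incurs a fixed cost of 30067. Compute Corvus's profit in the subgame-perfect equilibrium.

The follower Umbra best-responds to any q_C: π_U = (384 - 0.5Q)q_U - 126q_U.
Follower FOC: 258 - (1/2)q_C - q_U = 0, so q_U(q_C) = (258 - (1/2)q_C).
The leader anticipates this reaction. Substituting into P = 384 - 0.5Q gives P = 255 - (1/4)q_C, so π_C = (255 - (1/4)q_C)q_C - 76q_C.
Leader FOC: 179 - (1/2)q_C = 0, so q_C = 358.
Then q_U = (258 - (1/2)·358) = 79.
Price P = 384 - (1/2)·437 = 331/2.
Corvus's profit: (331/2 - 76)·358 - 30067 = 1974.

1974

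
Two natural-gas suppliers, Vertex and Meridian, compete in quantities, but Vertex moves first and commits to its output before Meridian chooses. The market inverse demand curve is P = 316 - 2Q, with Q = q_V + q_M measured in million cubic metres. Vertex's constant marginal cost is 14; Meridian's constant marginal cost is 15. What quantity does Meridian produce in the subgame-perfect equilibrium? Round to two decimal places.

37.38

The follower Meridian best-responds to any q_V: π_M = (316 - 2Q)q_M - 15q_M.
∂π_M/∂q_M = 301 - 2q_V - 4q_M = 0 gives the reaction function q_M = (301 - 2q_V)/4.
Vertex substitutes q_M(q_V) into its own profit: π_V = q_V(316 - 2q_V - (301 - 2q_V)/2) - 14q_V = (331/2 - q_V)q_V - 14q_V.
Maximising: ∂π_V/∂q_V = 303/2 - 2q_V = 0, giving q_V = 303/4.
Then q_M = (301 - 2·(303/4))/4 = 299/8.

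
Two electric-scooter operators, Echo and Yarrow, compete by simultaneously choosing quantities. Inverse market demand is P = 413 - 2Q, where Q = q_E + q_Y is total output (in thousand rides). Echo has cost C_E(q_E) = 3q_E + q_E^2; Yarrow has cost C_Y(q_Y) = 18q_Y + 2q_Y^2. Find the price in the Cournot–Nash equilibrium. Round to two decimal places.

Echo's profit: π_E = (413 - 2Q)q_E - (3q_E + q_E²). Setting ∂π_E/∂q_E = 0: 410 - 6q_E - 2(q_Y) = 0.
Yarrow's profit: π_Y = (413 - 2Q)q_Y - (18q_Y + 2q_Y²). Setting ∂π_Y/∂q_Y = 0: 395 - 8q_Y - 2(q_E) = 0.
So q_E = (410 - 2q_Y)/6 and q_Y = (395 - 2q_E)/8.
Solving the pair: q_E = 1245/22, q_Y = 775/22.
Total output Q = 1010/11, so price P = 413 - 2·(1010/11) = 229.3636.

229.36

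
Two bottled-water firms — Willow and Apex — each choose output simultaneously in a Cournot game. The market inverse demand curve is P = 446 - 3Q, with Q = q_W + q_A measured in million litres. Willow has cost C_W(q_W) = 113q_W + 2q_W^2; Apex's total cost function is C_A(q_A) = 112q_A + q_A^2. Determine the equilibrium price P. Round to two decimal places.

Willow's profit: π_W = (446 - 3Q)q_W - (113q_W + 2q_W²). Setting ∂π_W/∂q_W = 0: 333 - 10q_W - 3(q_A) = 0.
Apex's profit: π_A = (446 - 3Q)q_A - (112q_A + q_A²). Setting ∂π_A/∂q_A = 0: 334 - 8q_A - 3(q_W) = 0.
Best responses: q_W = (333 - 3q_A)/10, q_A = (334 - 3q_W)/8.
Substituting one into the other gives q_W = 1662/71 and q_A = 32.9718.
Total output Q = 56.3803, so price P = 446 - 3·56.3803 = 276.8592.

276.86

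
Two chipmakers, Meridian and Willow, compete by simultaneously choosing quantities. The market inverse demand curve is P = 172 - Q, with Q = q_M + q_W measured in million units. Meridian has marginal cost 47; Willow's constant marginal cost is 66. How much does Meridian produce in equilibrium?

48

Meridian's profit: π_M = (172 - Q)q_M - (47q_M). Setting ∂π_M/∂q_M = 0: 125 - 2q_M - (q_W) = 0.
Willow's profit: π_W = (172 - Q)q_W - (66q_W). Setting ∂π_W/∂q_W = 0: 106 - 2q_W - (q_M) = 0.
So q_M = (125 - q_W)/2 and q_W = (106 - q_M)/2.
Substituting one into the other gives q_M = 48 and q_W = 29.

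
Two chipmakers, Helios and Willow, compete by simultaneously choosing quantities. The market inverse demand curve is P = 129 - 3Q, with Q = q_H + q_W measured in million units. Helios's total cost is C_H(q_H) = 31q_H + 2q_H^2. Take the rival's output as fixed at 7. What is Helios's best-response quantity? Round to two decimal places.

7.70

With the rival's output fixed at 7, Helios's profit is π_H = (129 - 3·7 - 3q_H)q_H - (31q_H + 2q_H²) = (108 - 3q_H)q_H - (31q_H + 2q_H²).
∂π_H/∂q_H = 77 - 10q_H = 0, so q_H = 77/10.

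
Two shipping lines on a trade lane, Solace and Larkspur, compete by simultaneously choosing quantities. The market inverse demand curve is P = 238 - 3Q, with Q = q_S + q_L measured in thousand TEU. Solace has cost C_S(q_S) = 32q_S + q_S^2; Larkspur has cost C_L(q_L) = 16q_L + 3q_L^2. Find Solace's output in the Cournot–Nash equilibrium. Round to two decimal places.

20.76

Solace's profit: π_S = (238 - 3Q)q_S - (32q_S + q_S²). Setting ∂π_S/∂q_S = 0: 206 - 8q_S - 3(q_L) = 0.
Larkspur's first-order condition: 222 - 12q_L - 3(q_S) = 0.
Best responses: q_S = (206 - 3q_L)/8, q_L = (222 - 3q_S)/12.
Solving the pair: q_S = 602/29, q_L = 386/29.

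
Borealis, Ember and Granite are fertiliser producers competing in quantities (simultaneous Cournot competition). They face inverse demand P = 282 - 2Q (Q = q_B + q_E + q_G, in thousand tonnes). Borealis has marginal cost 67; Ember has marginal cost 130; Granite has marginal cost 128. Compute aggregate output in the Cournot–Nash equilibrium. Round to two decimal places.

65.13

Borealis's profit: π_B = (282 - 2Q)q_B - (67q_B). Setting ∂π_B/∂q_B = 0: 215 - 4q_B - 2(q_E + q_G) = 0.
Ember's profit: π_E = (282 - 2Q)q_E - (130q_E). Setting ∂π_E/∂q_E = 0: 152 - 4q_E - 2(q_B + q_G) = 0.
Granite's profit: π_G = (282 - 2Q)q_G - (128q_G). Setting ∂π_G/∂q_G = 0: 154 - 4q_G - 2(q_B + q_E) = 0.
Summing all 3 equations gives 521 − 8Q = 0, hence Q = 521/8.
Back-substituting: q_B = (215 − 521/4)/2 = 339/8, q_E = (152 − 521/4)/2 = 87/8, q_G = (154 − 521/4)/2 = 95/8.
Total output Q = 339/8 + 87/8 + 95/8 = 521/8.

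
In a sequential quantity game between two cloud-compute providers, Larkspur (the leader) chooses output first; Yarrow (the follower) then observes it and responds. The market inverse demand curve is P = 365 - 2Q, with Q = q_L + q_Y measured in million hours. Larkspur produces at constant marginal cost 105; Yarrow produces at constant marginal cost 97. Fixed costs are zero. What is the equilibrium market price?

The follower Yarrow best-responds to any q_L: π_Y = (365 - 2Q)q_Y - 97q_Y.
Setting the follower's marginal profit to zero, 268 - 2q_L - 4q_Y = 0, i.e. q_Y = (268 - 2q_L)/4.
The leader anticipates this reaction. Substituting into P = 365 - 2Q gives P = 231 - q_L, so π_L = (231 - q_L)q_L - 105q_L.
Maximising: ∂π_L/∂q_L = 126 - 2q_L = 0, giving q_L = 63.
Then q_Y = (268 - 2·63)/4 = 71/2.
Total output Q = 197/2, so price P = 365 - 2·(197/2) = 168.

168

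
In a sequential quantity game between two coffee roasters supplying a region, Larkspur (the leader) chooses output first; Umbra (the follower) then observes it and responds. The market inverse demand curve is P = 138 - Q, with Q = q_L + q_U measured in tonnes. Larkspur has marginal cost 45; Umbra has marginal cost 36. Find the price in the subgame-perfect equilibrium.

The follower Umbra best-responds to any q_L: π_U = (138 - Q)q_U - 36q_U.
∂π_U/∂q_U = 102 - q_L - 2q_U = 0 gives the reaction function q_U = (102 - q_L)/2.
Larkspur substitutes q_U(q_L) into its own profit: π_L = q_L(138 - q_L - (102 - q_L)/2) - 45q_L = (87 - (1/2)q_L)q_L - 45q_L.
The leader's first-order condition 42 - q_L = 0 yields q_L = 42.
Then q_U = (102 - 42)/2 = 30.
Total output Q = 72, so price P = 138 - 72 = 66.

66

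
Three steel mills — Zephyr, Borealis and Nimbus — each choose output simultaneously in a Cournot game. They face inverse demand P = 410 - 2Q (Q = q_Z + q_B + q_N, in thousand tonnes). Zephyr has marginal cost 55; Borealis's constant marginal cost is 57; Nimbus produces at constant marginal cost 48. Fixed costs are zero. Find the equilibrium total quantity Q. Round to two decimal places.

Zephyr's profit: π_Z = (410 - 2Q)q_Z - (55q_Z). Setting ∂π_Z/∂q_Z = 0: 355 - 4q_Z - 2(q_B + q_N) = 0.
Borealis's first-order condition: 353 - 4q_B - 2(q_Z + q_N) = 0.
Nimbus's profit: π_N = (410 - 2Q)q_N - (48q_N). Setting ∂π_N/∂q_N = 0: 362 - 4q_N - 2(q_Z + q_B) = 0.
Summing all 3 equations gives 1070 − 8Q = 0, hence Q = 535/4.
Back-substituting: q_Z = (355 − 535/2)/2 = 175/4, q_B = (353 − 535/2)/2 = 171/4, q_N = (362 − 535/2)/2 = 189/4.
Total output Q = 175/4 + 171/4 + 189/4 = 535/4.

133.75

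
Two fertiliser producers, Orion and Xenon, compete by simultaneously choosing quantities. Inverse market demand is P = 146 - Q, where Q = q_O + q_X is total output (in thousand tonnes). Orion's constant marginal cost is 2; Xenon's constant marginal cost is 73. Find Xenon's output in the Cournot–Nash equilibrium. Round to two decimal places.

Orion's profit: π_O = (146 - Q)q_O - (2q_O). Setting ∂π_O/∂q_O = 0: 144 - 2q_O - (q_X) = 0.
Xenon's first-order condition: 73 - 2q_X - (q_O) = 0.
Rearranging gives the reaction functions q_O = (144 - q_X)/2 and q_X = (73 - q_O)/2.
Solving the pair: q_O = 215/3, q_X = 2/3.

0.67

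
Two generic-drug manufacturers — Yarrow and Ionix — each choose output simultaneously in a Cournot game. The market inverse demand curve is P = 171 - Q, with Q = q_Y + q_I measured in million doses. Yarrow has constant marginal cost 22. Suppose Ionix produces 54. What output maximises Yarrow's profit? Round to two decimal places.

With the rival's output fixed at 54, Yarrow's profit is π_Y = (171 - 54 - q_Y)q_Y - (22q_Y) = (117 - q_Y)q_Y - (22q_Y).
∂π_Y/∂q_Y = 95 - 2q_Y = 0, so q_Y = 95/2.

47.50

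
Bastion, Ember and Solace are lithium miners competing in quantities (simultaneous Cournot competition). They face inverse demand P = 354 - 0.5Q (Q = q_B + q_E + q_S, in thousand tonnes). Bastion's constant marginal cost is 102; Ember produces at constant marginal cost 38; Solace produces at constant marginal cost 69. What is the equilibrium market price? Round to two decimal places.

140.75

Bastion's profit: π_B = (354 - 0.5Q)q_B - (102q_B). Setting ∂π_B/∂q_B = 0: 252 - q_B - (1/2)(q_E + q_S) = 0.
Ember's first-order condition: 316 - q_E - (1/2)(q_B + q_S) = 0.
Solace's profit: π_S = (354 - 0.5Q)q_S - (69q_S). Setting ∂π_S/∂q_S = 0: 285 - q_S - (1/2)(q_B + q_E) = 0.
Summing all 3 equations gives 853 − 2Q = 0, hence Q = 853/2.
Back-substituting: q_B = (252 − 853/4)/(1/2) = 155/2, q_E = (316 − 853/4)/(1/2) = 411/2, q_S = (285 − 853/4)/(1/2) = 287/2.
Total output Q = 853/2, so price P = 354 - (1/2)·(853/2) = 563/4.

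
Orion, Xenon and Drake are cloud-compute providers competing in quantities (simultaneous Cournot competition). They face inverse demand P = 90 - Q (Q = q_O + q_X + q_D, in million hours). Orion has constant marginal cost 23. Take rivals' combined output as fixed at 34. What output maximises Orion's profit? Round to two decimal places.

With rivals' combined output fixed at 34, Orion's profit is π_O = (90 - 34 - q_O)q_O - (23q_O) = (56 - q_O)q_O - (23q_O).
∂π_O/∂q_O = 33 - 2q_O = 0, so q_O = 33/2.

16.50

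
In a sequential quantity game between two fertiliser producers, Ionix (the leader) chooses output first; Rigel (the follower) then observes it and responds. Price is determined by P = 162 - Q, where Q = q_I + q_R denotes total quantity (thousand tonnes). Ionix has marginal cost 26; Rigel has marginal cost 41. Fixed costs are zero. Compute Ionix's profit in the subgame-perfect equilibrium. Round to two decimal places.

The follower Rigel best-responds to any q_I: π_R = (162 - Q)q_R - 41q_R.
∂π_R/∂q_R = 121 - q_I - 2q_R = 0 gives the reaction function q_R = (121 - q_I)/2.
Ionix substitutes q_R(q_I) into its own profit: π_I = q_I(162 - q_I - (121 - q_I)/2) - 26q_I = (203/2 - (1/2)q_I)q_I - 26q_I.
Maximising: ∂π_I/∂q_I = 151/2 - q_I = 0, giving q_I = 151/2.
Then q_R = (121 - 151/2)/2 = 91/4.
Price P = 162 - 393/4 = 255/4.
Ionix's profit: (255/4 - 26)·(151/2) = 2850.1250.

2850.13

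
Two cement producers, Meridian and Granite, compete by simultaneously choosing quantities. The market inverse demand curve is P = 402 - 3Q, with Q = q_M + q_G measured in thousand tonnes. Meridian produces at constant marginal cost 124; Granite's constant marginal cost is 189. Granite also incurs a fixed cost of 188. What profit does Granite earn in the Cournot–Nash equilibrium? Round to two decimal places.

Meridian's profit: π_M = (402 - 3Q)q_M - (124q_M). Setting ∂π_M/∂q_M = 0: 278 - 6q_M - 3(q_G) = 0.
Granite's first-order condition: 213 - 6q_G - 3(q_M) = 0.
So q_M = (278 - 3q_G)/6 and q_G = (213 - 3q_M)/6.
Solving the pair: q_M = 343/9, q_G = 148/9.
Price P = 402 - 3·(491/9) = 715/3.
Granite's profit: (715/3 - 189)·(148/9) - 188 = 623.2593.

623.26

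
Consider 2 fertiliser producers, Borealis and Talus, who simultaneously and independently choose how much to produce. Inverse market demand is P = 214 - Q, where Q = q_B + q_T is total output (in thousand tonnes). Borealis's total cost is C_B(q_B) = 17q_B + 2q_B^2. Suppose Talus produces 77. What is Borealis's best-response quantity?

20

With the rival's output fixed at 77, Borealis's profit is π_B = (214 - 77 - q_B)q_B - (17q_B + 2q_B²) = (137 - q_B)q_B - (17q_B + 2q_B²).
∂π_B/∂q_B = 120 - 6q_B = 0, so q_B = 20.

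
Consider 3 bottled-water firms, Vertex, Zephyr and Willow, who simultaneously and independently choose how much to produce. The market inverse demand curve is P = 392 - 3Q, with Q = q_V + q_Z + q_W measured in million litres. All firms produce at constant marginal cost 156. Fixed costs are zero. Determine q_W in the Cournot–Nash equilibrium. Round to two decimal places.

Each firm earns π_i = (392 - 3Q)q_i - 156q_i.
Setting ∂π_i/∂q_i = 0 with rivals' quantities fixed: 236 - 6q_i - 3·Σ_{j≠i} q_j = 0.
By symmetry each firm produces the same amount; substituting Σ_{j≠i} q_j = 2q_i yields q_i = 236/12 = 59/3.

19.67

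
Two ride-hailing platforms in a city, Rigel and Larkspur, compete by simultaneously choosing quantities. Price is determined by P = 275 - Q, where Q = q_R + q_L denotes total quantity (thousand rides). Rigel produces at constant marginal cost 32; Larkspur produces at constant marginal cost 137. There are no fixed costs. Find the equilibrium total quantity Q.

127

Rigel's profit: π_R = (275 - Q)q_R - (32q_R). Setting ∂π_R/∂q_R = 0: 243 - 2q_R - (q_L) = 0.
Larkspur's first-order condition: 138 - 2q_L - (q_R) = 0.
So q_R = (243 - q_L)/2 and q_L = (138 - q_R)/2.
Solving the pair: q_R = 116, q_L = 11.
Total output Q = 116 + 11 = 127.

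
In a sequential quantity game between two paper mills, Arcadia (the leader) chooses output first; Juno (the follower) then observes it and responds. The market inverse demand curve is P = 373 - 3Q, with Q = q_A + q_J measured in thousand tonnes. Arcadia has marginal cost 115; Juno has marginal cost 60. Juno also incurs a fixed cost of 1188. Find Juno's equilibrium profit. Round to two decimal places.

2539.69

Solve by backward induction. Given q_A, the follower Juno maximises π_J = (373 - 3q_A - 3q_J)q_J - 60q_J.
Setting the follower's marginal profit to zero, 313 - 3q_A - 6q_J = 0, i.e. q_J = (313 - 3q_A)/6.
Arcadia substitutes q_J(q_A) into its own profit: π_A = q_A(373 - 3q_A - (313 - 3q_A)/2) - 115q_A = (433/2 - (3/2)q_A)q_A - 115q_A.
Leader FOC: 203/2 - 3q_A = 0, so q_A = 203/6.
Then q_J = (313 - 3·(203/6))/6 = 141/4.
Price P = 373 - 3·(829/12) = 663/4.
Juno's profit: (663/4 - 60)·(141/4) - 1188 = 2539.6875.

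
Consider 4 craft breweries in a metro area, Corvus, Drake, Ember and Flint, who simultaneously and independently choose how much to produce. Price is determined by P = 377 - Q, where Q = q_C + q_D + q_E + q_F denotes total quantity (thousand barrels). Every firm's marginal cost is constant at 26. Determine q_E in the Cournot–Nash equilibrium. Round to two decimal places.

Each firm earns π_i = (377 - Q)q_i - 26q_i.
Setting ∂π_i/∂q_i = 0 with rivals' quantities fixed: 351 - 2q_i - Σ_{j≠i} q_j = 0.
With identical firms every q_j equals q_i, so Σ_{j≠i} q_j = 3q_i and 351 = 5q_i, giving q_i = 351/5.

70.20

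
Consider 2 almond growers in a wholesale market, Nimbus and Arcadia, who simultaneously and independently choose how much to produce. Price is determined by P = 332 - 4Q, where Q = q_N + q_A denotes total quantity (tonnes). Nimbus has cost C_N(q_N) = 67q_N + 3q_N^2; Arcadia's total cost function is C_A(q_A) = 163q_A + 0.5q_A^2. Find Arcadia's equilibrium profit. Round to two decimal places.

634.33

Nimbus's profit: π_N = (332 - 4Q)q_N - (67q_N + 3q_N²). Setting ∂π_N/∂q_N = 0: 265 - 14q_N - 4(q_A) = 0.
Arcadia's profit: π_A = (332 - 4Q)q_A - (163q_A + (1/2)q_A²). Setting ∂π_A/∂q_A = 0: 169 - 9q_A - 4(q_N) = 0.
So q_N = (265 - 4q_A)/14 and q_A = (169 - 4q_N)/9.
Substituting one into the other gives q_N = 1709/110 and q_A = 653/55.
Price P = 332 - 4·(603/22) = 222.3636.
Arcadia's profit: 222.3636·(653/55) - 163·(653/55) - (1/2)(653/55)² = 634.3274.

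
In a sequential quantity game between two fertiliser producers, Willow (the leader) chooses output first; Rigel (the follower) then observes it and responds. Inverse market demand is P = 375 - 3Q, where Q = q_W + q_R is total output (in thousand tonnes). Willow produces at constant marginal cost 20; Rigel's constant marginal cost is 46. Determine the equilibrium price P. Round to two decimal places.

115.25

The follower Rigel best-responds to any q_W: π_R = (375 - 3Q)q_R - 46q_R.
∂π_R/∂q_R = 329 - 3q_W - 6q_R = 0 gives the reaction function q_R = (329 - 3q_W)/6.
Willow substitutes q_R(q_W) into its own profit: π_W = q_W(375 - 3q_W - (329 - 3q_W)/2) - 20q_W = (421/2 - (3/2)q_W)q_W - 20q_W.
Leader FOC: 381/2 - 3q_W = 0, so q_W = 127/2.
Then q_R = (329 - 3·(127/2))/6 = 277/12.
Total output Q = 1039/12, so price P = 375 - 3·(1039/12) = 461/4.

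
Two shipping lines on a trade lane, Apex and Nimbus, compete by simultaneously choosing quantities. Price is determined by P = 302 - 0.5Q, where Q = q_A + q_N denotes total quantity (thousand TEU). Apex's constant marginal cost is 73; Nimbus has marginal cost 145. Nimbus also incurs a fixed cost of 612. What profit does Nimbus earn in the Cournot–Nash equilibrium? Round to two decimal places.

Apex's profit: π_A = (302 - 0.5Q)q_A - (73q_A). Setting ∂π_A/∂q_A = 0: 229 - q_A - (1/2)(q_N) = 0.
Nimbus's first-order condition: 157 - q_N - (1/2)(q_A) = 0.
Best responses: q_A = (229 - (1/2)q_N), q_N = (157 - (1/2)q_A).
Solving the pair: q_A = 602/3, q_N = 170/3.
Price P = 302 - (1/2)·(772/3) = 520/3.
Nimbus's profit: (520/3 - 145)·(170/3) - 612 = 993.5556.

993.56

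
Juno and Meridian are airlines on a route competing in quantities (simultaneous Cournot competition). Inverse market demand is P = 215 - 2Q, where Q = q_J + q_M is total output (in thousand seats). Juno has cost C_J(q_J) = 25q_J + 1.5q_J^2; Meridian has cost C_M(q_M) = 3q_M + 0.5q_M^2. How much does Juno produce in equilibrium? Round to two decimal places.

Juno's profit: π_J = (215 - 2Q)q_J - (25q_J + (3/2)q_J²). Setting ∂π_J/∂q_J = 0: 190 - 7q_J - 2(q_M) = 0.
Meridian's first-order condition: 212 - 5q_M - 2(q_J) = 0.
So q_J = (190 - 2q_M)/7 and q_M = (212 - 2q_J)/5.
Solving the pair: q_J = 526/31, q_M = 1104/31.

16.97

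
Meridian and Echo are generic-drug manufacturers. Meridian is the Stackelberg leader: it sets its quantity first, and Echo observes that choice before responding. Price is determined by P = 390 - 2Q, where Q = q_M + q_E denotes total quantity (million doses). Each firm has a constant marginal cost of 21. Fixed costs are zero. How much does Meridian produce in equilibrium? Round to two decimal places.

92.25

Solve by backward induction. Given q_M, the follower Echo maximises π_E = (390 - 2q_M - 2q_E)q_E - 21q_E.
Follower FOC: 369 - 2q_M - 4q_E = 0, so q_E(q_M) = (369 - 2q_M)/4.
Meridian substitutes q_E(q_M) into its own profit: π_M = q_M(390 - 2q_M - (369 - 2q_M)/2) - 21q_M = (411/2 - q_M)q_M - 21q_M.
The leader's first-order condition 369/2 - 2q_M = 0 yields q_M = 369/4.
Then q_E = (369 - 2·(369/4))/4 = 369/8.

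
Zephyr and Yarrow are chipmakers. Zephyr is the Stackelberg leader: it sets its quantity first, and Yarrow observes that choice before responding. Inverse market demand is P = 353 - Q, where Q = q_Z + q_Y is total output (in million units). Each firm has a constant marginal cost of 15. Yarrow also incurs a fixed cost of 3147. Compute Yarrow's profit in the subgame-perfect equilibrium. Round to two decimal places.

The follower Yarrow best-responds to any q_Z: π_Y = (353 - Q)q_Y - 15q_Y.
∂π_Y/∂q_Y = 338 - q_Z - 2q_Y = 0 gives the reaction function q_Y = (338 - q_Z)/2.
Zephyr substitutes q_Y(q_Z) into its own profit: π_Z = q_Z(353 - q_Z - (338 - q_Z)/2) - 15q_Z = (184 - (1/2)q_Z)q_Z - 15q_Z.
Leader FOC: 169 - q_Z = 0, so q_Z = 169.
Then q_Y = (338 - 169)/2 = 169/2.
Price P = 353 - 507/2 = 199/2.
Yarrow's profit: (199/2 - 15)·(169/2) - 3147 = 3993.2500.

3993.25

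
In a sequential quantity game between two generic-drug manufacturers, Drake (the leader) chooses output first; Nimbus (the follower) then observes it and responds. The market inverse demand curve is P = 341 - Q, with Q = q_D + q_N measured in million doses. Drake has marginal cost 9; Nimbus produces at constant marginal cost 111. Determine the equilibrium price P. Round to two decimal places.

Solve by backward induction. Given q_D, the follower Nimbus maximises π_N = (341 - q_D - q_N)q_N - 111q_N.
Follower FOC: 230 - q_D - 2q_N = 0, so q_N(q_D) = (230 - q_D)/2.
The leader anticipates this reaction. Substituting into P = 341 - Q gives P = 226 - (1/2)q_D, so π_D = (226 - (1/2)q_D)q_D - 9q_D.
The leader's first-order condition 217 - q_D = 0 yields q_D = 217.
Then q_N = (230 - 217)/2 = 13/2.
Total output Q = 447/2, so price P = 341 - 447/2 = 235/2.

117.50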